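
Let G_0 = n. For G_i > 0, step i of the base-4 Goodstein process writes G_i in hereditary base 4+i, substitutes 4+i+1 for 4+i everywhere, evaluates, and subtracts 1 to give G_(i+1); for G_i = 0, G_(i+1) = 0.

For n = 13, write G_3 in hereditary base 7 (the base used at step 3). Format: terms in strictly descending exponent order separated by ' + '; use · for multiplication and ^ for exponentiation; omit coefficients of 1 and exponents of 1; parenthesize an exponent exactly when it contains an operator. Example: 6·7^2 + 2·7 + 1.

step 0: 13 = 3·4 + 1; sub 5 for 4: 3·5 + 1; = 16; G_1 = 16−1 = 15
step 1: 15 = 3·5; sub 6 for 5: 3·6; = 18; G_2 = 18−1 = 17
step 2: 17 = 2·6 + 5; sub 7 for 6: 2·7 + 5; = 19; G_3 = 19−1 = 18
step 3: 18 = 2·7 + 4; sub 8 for 7: 2·8 + 4; = 20; G_4 = 20−1 = 19

2·7 + 4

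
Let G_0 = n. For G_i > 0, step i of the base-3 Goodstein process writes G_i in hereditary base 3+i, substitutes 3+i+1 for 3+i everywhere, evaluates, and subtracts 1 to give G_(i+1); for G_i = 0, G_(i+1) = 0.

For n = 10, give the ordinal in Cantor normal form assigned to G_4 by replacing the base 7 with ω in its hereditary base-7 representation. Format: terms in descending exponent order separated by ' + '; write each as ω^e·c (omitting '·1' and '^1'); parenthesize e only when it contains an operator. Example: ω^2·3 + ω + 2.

base 3: 10 = 3^2 + 1; at 4: 4^2 + 1 = 17; next = 16
base 4: 16 = 4^2; at 5: 5^2 = 25; next = 24
base 5: 24 = 4·5 + 4; at 6: 4·6 + 4 = 28; next = 27
base 6: 27 = 4·6 + 3; at 7: 4·7 + 3 = 31; next = 30

ω·4 + 2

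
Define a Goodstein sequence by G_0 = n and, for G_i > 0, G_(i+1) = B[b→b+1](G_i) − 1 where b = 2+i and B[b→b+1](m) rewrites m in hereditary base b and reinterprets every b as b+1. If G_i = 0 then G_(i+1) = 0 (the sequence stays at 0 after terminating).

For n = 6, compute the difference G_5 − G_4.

base 2: 6 = 2^2 + 2; at 3: 3^3 + 3 = 30; next = 29
base 3: 29 = 3^3 + 2; at 4: 4^4 + 2 = 258; next = 257
base 4: 257 = 4^4 + 1; at 5: 5^5 + 1 = 3126; next = 3125
base 5: 3125 = 5^5; at 6: 6^6 = 46656; next = 46655
base 6: 46655 = 5·6^5 + 5·6^4 + 5·6^3 + 5·6^2 + 5·6 + 5; at 7: 5·7^5 + 5·7^4 + 5·7^3 + 5·7^2 + 5·7 + 5 = 98040; next = 98039

51384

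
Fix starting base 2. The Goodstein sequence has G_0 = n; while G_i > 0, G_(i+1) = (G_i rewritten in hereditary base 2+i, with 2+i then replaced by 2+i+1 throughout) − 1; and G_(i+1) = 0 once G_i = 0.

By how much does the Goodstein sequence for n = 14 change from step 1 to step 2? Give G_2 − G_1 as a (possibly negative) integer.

1171

step 0: 14 = 2^(2 + 1) + 2^2 + 2; sub 3 for 2: 3^(3 + 1) + 3^3 + 3; = 111; G_1 = 111−1 = 110
step 1: 110 = 3^(3 + 1) + 3^3 + 2; sub 4 for 3: 4^(4 + 1) + 4^4 + 2; = 1282; G_2 = 1282−1 = 1281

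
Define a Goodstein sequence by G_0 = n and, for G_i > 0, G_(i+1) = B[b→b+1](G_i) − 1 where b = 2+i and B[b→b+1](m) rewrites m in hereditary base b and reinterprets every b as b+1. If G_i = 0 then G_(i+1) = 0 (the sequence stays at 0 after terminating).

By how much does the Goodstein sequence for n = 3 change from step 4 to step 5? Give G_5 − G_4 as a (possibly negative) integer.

-1

[0] 3 ≡ 2 + 1 (base 2). Lift 3: 4. −1: 3.
[1] 3 ≡ 3 (base 3). Lift 4: 4. −1: 3.
[2] 3 ≡ 3 (base 4). Lift 5: 3. −1: 2.
[3] 2 ≡ 2 (base 5). Lift 6: 2. −1: 1.
[4] 1 ≡ 1 (base 6). Lift 7: 1. −1: 0.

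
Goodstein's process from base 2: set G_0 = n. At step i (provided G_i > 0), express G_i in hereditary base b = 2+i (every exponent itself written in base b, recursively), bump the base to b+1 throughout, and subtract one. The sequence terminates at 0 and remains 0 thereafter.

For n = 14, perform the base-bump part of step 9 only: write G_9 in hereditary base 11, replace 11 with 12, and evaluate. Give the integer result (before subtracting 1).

106993206736332

i=0: 14 = 2^(2 + 1) + 2^2 + 2 (b=2); 2→3: 3^(3 + 1) + 3^3 + 3 = 111; 111−1 = 110
i=1: 110 = 3^(3 + 1) + 3^3 + 2 (b=3); 3→4: 4^(4 + 1) + 4^4 + 2 = 1282; 1282−1 = 1281
i=2: 1281 = 4^(4 + 1) + 4^4 + 1 (b=4); 4→5: 5^(5 + 1) + 5^5 + 1 = 18751; 18751−1 = 18750
i=3: 18750 = 5^(5 + 1) + 5^5 (b=5); 5→6: 6^(6 + 1) + 6^6 = 326592; 326592−1 = 326591
i=4: 326591 = 6^(6 + 1) + 5·6^5 + 5·6^4 + 5·6^3 + 5·6^2 + 5·6 + 5 (b=6); 6→7: 7^(7 + 1) + 5·7^5 + 5·7^4 + 5·7^3 + 5·7^2 + 5·7 + 5 = 5862841; 5862841−1 = 5862840
i=5: 5862840 = 7^(7 + 1) + 5·7^5 + 5·7^4 + 5·7^3 + 5·7^2 + 5·7 + 4 (b=7); 7→8: 8^(8 + 1) + 5·8^5 + 5·8^4 + 5·8^3 + 5·8^2 + 5·8 + 4 = 134404972; 134404972−1 = 134404971
i=6: 134404971 = 8^(8 + 1) + 5·8^5 + 5·8^4 + 5·8^3 + 5·8^2 + 5·8 + 3 (b=8); 8→9: 9^(9 + 1) + 5·9^5 + 5·9^4 + 5·9^3 + 5·9^2 + 5·9 + 3 = 3487116549; 3487116549−1 = 3487116548
i=7: 3487116548 = 9^(9 + 1) + 5·9^5 + 5·9^4 + 5·9^3 + 5·9^2 + 5·9 + 2 (b=9); 9→10: 10^(10 + 1) + 5·10^5 + 5·10^4 + 5·10^3 + 5·10^2 + 5·10 + 2 = 100000555552; 100000555552−1 = 100000555551
i=8: 100000555551 = 10^(10 + 1) + 5·10^5 + 5·10^4 + 5·10^3 + 5·10^2 + 5·10 + 1 (b=10); 10→11: 11^(11 + 1) + 5·11^5 + 5·11^4 + 5·11^3 + 5·11^2 + 5·11 + 1 = 3138429262497; 3138429262497−1 = 3138429262496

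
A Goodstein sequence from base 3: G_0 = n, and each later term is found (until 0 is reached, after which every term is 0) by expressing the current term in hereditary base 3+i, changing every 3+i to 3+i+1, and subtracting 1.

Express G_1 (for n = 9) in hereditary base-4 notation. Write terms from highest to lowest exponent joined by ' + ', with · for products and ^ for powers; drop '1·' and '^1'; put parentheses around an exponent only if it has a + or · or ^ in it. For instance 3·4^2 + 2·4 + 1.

3·4 + 3

G_0 = 9. HB_3(9) = 3^2. Bump = 16. G_1 = 15.
G_1 = 15. HB_4(15) = 3·4 + 3. Bump = 18. G_2 = 17.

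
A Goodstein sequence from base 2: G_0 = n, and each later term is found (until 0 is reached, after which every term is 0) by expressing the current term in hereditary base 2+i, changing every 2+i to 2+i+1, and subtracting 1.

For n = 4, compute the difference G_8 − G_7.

4 —HB2→ 2^2 —bump→ 3^3 = 27 —(−1)→ 26
26 —HB3→ 2·3^2 + 2·3 + 2 —bump→ 2·4^2 + 2·4 + 2 = 42 —(−1)→ 41
41 —HB4→ 2·4^2 + 2·4 + 1 —bump→ 2·5^2 + 2·5 + 1 = 61 —(−1)→ 60
60 —HB5→ 2·5^2 + 2·5 —bump→ 2·6^2 + 2·6 = 84 —(−1)→ 83
83 —HB6→ 2·6^2 + 6 + 5 —bump→ 2·7^2 + 7 + 5 = 110 —(−1)→ 109
109 —HB7→ 2·7^2 + 7 + 4 —bump→ 2·8^2 + 8 + 4 = 140 —(−1)→ 139
139 —HB8→ 2·8^2 + 8 + 3 —bump→ 2·9^2 + 9 + 3 = 174 —(−1)→ 173
173 —HB9→ 2·9^2 + 9 + 2 —bump→ 2·10^2 + 10 + 2 = 212 —(−1)→ 211

38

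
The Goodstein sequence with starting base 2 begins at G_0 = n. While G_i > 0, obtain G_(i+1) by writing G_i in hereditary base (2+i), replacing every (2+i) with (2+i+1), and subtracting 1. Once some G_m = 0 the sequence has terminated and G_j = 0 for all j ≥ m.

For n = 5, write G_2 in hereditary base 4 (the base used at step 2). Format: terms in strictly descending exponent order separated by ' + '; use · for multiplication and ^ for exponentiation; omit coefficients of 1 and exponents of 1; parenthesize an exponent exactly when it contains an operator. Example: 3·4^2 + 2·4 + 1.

step 0: 5 = 2^2 + 1; sub 3 for 2: 3^3 + 1; = 28; G_1 = 28−1 = 27
step 1: 27 = 3^3; sub 4 for 3: 4^4; = 256; G_2 = 256−1 = 255
step 2: 255 = 3·4^3 + 3·4^2 + 3·4 + 3; sub 5 for 4: 3·5^3 + 3·5^2 + 3·5 + 3; = 468; G_3 = 468−1 = 467

3·4^3 + 3·4^2 + 3·4 + 3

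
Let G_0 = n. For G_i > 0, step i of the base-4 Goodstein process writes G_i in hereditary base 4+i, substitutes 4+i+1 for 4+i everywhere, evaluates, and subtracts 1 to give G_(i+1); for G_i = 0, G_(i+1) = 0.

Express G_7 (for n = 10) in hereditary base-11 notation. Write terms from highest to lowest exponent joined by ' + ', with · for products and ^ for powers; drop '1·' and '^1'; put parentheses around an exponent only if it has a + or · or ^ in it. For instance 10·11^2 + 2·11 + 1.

i=0: 10 = 2·4 + 2 (b=4); 4→5: 2·5 + 2 = 12; 12−1 = 11
i=1: 11 = 2·5 + 1 (b=5); 5→6: 2·6 + 1 = 13; 13−1 = 12
i=2: 12 = 2·6 (b=6); 6→7: 2·7 = 14; 14−1 = 13
i=3: 13 = 7 + 6 (b=7); 7→8: 8 + 6 = 14; 14−1 = 13
i=4: 13 = 8 + 5 (b=8); 8→9: 9 + 5 = 14; 14−1 = 13
i=5: 13 = 9 + 4 (b=9); 9→10: 10 + 4 = 14; 14−1 = 13
i=6: 13 = 10 + 3 (b=10); 10→11: 11 + 3 = 14; 14−1 = 13
i=7: 13 = 11 + 2 (b=11); 11→12: 12 + 2 = 14; 14−1 = 13

11 + 2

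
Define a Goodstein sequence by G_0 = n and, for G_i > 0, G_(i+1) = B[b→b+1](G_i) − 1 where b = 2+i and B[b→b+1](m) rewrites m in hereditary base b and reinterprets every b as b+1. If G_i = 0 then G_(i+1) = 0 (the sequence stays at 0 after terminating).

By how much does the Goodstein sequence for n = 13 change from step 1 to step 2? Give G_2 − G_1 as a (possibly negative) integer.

G_0=13  [base 2] 2^(2 + 1) + 2^2 + 1  →[2↦3]→  3^(3 + 1) + 3^3 + 1 = 109  −1 ⇒ G_1=108
G_1=108  [base 3] 3^(3 + 1) + 3^3  →[3↦4]→  4^(4 + 1) + 4^4 = 1280  −1 ⇒ G_2=1279

1171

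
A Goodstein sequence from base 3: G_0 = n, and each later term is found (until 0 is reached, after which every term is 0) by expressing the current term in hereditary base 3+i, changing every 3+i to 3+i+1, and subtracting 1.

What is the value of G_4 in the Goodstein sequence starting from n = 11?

39

11 —HB3→ 3^2 + 2 —bump→ 4^2 + 2 = 18 —(−1)→ 17
17 —HB4→ 4^2 + 1 —bump→ 5^2 + 1 = 26 —(−1)→ 25
25 —HB5→ 5^2 —bump→ 6^2 = 36 —(−1)→ 35
35 —HB6→ 5·6 + 5 —bump→ 5·7 + 5 = 40 —(−1)→ 39
39 —HB7→ 5·7 + 4 —bump→ 5·8 + 4 = 44 —(−1)→ 43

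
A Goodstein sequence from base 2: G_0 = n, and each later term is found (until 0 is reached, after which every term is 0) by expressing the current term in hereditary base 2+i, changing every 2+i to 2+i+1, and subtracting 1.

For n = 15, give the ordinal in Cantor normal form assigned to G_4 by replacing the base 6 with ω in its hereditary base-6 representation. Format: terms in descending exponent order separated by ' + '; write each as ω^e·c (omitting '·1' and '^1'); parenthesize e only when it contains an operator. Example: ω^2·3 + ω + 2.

(0) 15|_2 = 2^(2 + 1) + 2^2 + 2 + 1 ↦ 3^(3 + 1) + 3^3 + 3 + 1|_3 = 112 ⇒ 111
(1) 111|_3 = 3^(3 + 1) + 3^3 + 3 ↦ 4^(4 + 1) + 4^4 + 4|_4 = 1284 ⇒ 1283
(2) 1283|_4 = 4^(4 + 1) + 4^4 + 3 ↦ 5^(5 + 1) + 5^5 + 3|_5 = 18753 ⇒ 18752
(3) 18752|_5 = 5^(5 + 1) + 5^5 + 2 ↦ 6^(6 + 1) + 6^6 + 2|_6 = 326594 ⇒ 326593
(4) 326593|_6 = 6^(6 + 1) + 6^6 + 1 ↦ 7^(7 + 1) + 7^7 + 1|_7 = 6588345 ⇒ 6588344

ω^(ω + 1) + ω^ω + 1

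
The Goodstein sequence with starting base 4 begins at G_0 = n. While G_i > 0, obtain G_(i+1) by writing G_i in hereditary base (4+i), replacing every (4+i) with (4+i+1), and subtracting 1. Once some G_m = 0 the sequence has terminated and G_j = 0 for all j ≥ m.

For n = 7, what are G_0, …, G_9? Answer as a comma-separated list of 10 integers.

7, 7, 7, 7, 7, 6, 5, 4, 3, 2

G_0 = 7. HB_4(7) = 4 + 3. Bump = 8. G_1 = 7.
G_1 = 7. HB_5(7) = 5 + 2. Bump = 8. G_2 = 7.
G_2 = 7. HB_6(7) = 6 + 1. Bump = 8. G_3 = 7.
G_3 = 7. HB_7(7) = 7. Bump = 8. G_4 = 7.
G_4 = 7. HB_8(7) = 7. Bump = 7. G_5 = 6.
G_5 = 6. HB_9(6) = 6. Bump = 6. G_6 = 5.
G_6 = 5. HB_10(5) = 5. Bump = 5. G_7 = 4.
G_7 = 4. HB_11(4) = 4. Bump = 4. G_8 = 3.
G_8 = 3. HB_12(3) = 3. Bump = 3. G_9 = 2.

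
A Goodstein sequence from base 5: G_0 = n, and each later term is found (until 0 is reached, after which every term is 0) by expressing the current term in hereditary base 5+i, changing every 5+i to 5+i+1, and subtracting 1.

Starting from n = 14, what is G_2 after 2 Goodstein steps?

16

[0] 14 ≡ 2·5 + 4 (base 5). Lift 6: 16. −1: 15.
[1] 15 ≡ 2·6 + 3 (base 6). Lift 7: 17. −1: 16.
[2] 16 ≡ 2·7 + 2 (base 7). Lift 8: 18. −1: 17.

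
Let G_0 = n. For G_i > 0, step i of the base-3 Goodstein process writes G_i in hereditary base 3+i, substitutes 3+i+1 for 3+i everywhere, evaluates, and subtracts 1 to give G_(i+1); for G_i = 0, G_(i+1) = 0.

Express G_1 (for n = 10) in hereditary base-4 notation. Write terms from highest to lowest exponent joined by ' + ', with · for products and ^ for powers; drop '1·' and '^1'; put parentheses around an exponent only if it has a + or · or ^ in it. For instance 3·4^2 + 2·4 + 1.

4^2

G_0 = 10. HB_3(10) = 3^2 + 1. Bump = 17. G_1 = 16.
G_1 = 16. HB_4(16) = 4^2. Bump = 25. G_2 = 24.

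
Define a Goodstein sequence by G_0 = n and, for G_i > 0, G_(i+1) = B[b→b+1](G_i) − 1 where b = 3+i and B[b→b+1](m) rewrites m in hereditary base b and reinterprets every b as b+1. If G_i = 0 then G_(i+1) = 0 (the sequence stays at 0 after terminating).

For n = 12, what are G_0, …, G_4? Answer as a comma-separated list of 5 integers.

12, 19, 27, 37, 49

(0) 12|_3 = 3^2 + 3 ↦ 4^2 + 4|_4 = 20 ⇒ 19
(1) 19|_4 = 4^2 + 3 ↦ 5^2 + 3|_5 = 28 ⇒ 27
(2) 27|_5 = 5^2 + 2 ↦ 6^2 + 2|_6 = 38 ⇒ 37
(3) 37|_6 = 6^2 + 1 ↦ 7^2 + 1|_7 = 50 ⇒ 49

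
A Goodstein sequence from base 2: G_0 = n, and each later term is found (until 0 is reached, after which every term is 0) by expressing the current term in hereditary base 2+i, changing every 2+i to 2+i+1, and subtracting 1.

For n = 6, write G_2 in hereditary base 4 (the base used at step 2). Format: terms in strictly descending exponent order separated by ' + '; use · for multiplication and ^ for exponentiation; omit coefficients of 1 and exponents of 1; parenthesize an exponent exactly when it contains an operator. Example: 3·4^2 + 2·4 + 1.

4^4 + 1

base 2: 6 = 2^2 + 2; at 3: 3^3 + 3 = 30; next = 29
base 3: 29 = 3^3 + 2; at 4: 4^4 + 2 = 258; next = 257
base 4: 257 = 4^4 + 1; at 5: 5^5 + 1 = 3126; next = 3125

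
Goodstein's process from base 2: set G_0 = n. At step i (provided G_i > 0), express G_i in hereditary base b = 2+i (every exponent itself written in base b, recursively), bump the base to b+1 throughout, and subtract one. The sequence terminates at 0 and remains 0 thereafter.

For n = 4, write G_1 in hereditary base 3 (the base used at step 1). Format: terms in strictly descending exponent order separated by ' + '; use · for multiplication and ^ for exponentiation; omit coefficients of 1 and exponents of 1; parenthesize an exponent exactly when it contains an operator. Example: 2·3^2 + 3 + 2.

2·3^2 + 2·3 + 2

i=0: 4 = 2^2 (b=2); 2→3: 3^3 = 27; 27−1 = 26
i=1: 26 = 2·3^2 + 2·3 + 2 (b=3); 3→4: 2·4^2 + 2·4 + 2 = 42; 42−1 = 41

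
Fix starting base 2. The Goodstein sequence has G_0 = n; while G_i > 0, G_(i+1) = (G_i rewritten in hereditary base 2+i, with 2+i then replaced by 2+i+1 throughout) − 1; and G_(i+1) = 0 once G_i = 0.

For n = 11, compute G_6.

[0] 11 ≡ 2^(2 + 1) + 2 + 1 (base 2). Lift 3: 85. −1: 84.
[1] 84 ≡ 3^(3 + 1) + 3 (base 3). Lift 4: 1028. −1: 1027.
[2] 1027 ≡ 4^(4 + 1) + 3 (base 4). Lift 5: 15628. −1: 15627.
[3] 15627 ≡ 5^(5 + 1) + 2 (base 5). Lift 6: 279938. −1: 279937.
[4] 279937 ≡ 6^(6 + 1) + 1 (base 6). Lift 7: 5764802. −1: 5764801.
[5] 5764801 ≡ 7^(7 + 1) (base 7). Lift 8: 134217728. −1: 134217727.

134217727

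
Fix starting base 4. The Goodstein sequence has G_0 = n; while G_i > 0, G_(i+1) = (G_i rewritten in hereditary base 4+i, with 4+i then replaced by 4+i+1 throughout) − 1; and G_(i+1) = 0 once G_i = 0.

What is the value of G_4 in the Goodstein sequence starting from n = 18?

G_0=18  [base 4] 4^2 + 2  →[4↦5]→  5^2 + 2 = 27  −1 ⇒ G_1=26
G_1=26  [base 5] 5^2 + 1  →[5↦6]→  6^2 + 1 = 37  −1 ⇒ G_2=36
G_2=36  [base 6] 6^2  →[6↦7]→  7^2 = 49  −1 ⇒ G_3=48
G_3=48  [base 7] 6·7 + 6  →[7↦8]→  6·8 + 6 = 54  −1 ⇒ G_4=53
G_4=53  [base 8] 6·8 + 5  →[8↦9]→  6·9 + 5 = 59  −1 ⇒ G_5=58

53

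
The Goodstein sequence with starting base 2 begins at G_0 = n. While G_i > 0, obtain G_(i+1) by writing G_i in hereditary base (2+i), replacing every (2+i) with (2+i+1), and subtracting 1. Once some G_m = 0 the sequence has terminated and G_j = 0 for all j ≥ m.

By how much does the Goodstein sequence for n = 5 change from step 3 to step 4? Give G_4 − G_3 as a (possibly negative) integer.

308

G_0 = 5. HB_2(5) = 2^2 + 1. Bump = 28. G_1 = 27.
G_1 = 27. HB_3(27) = 3^3. Bump = 256. G_2 = 255.
G_2 = 255. HB_4(255) = 3·4^3 + 3·4^2 + 3·4 + 3. Bump = 468. G_3 = 467.
G_3 = 467. HB_5(467) = 3·5^3 + 3·5^2 + 3·5 + 2. Bump = 776. G_4 = 775.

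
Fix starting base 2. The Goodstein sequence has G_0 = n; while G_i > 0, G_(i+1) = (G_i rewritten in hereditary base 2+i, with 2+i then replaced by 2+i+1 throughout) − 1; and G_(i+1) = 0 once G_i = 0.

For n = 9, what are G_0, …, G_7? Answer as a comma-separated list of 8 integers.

G_0 = 9. HB_2(9) = 2^(2 + 1) + 1. Bump = 82. G_1 = 81.
G_1 = 81. HB_3(81) = 3^(3 + 1). Bump = 1024. G_2 = 1023.
G_2 = 1023. HB_4(1023) = 3·4^4 + 3·4^3 + 3·4^2 + 3·4 + 3. Bump = 9843. G_3 = 9842.
G_3 = 9842. HB_5(9842) = 3·5^5 + 3·5^3 + 3·5^2 + 3·5 + 2. Bump = 140744. G_4 = 140743.
G_4 = 140743. HB_6(140743) = 3·6^6 + 3·6^3 + 3·6^2 + 3·6 + 1. Bump = 2471827. G_5 = 2471826.
G_5 = 2471826. HB_7(2471826) = 3·7^7 + 3·7^3 + 3·7^2 + 3·7. Bump = 50333400. G_6 = 50333399.
G_6 = 50333399. HB_8(50333399) = 3·8^8 + 3·8^3 + 3·8^2 + 2·8 + 7. Bump = 1162263922. G_7 = 1162263921.

9, 81, 1023, 9842, 140743, 2471826, 50333399, 1162263921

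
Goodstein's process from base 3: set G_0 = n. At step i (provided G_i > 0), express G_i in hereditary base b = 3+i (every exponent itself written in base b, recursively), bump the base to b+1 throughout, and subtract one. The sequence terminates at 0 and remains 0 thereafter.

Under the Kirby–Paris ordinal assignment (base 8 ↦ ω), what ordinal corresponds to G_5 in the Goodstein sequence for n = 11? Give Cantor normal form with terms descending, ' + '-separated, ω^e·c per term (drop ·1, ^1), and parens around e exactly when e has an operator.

ω·5 + 3

(0) 11|_3 = 3^2 + 2 ↦ 4^2 + 2|_4 = 18 ⇒ 17
(1) 17|_4 = 4^2 + 1 ↦ 5^2 + 1|_5 = 26 ⇒ 25
(2) 25|_5 = 5^2 ↦ 6^2|_6 = 36 ⇒ 35
(3) 35|_6 = 5·6 + 5 ↦ 5·7 + 5|_7 = 40 ⇒ 39
(4) 39|_7 = 5·7 + 4 ↦ 5·8 + 4|_8 = 44 ⇒ 43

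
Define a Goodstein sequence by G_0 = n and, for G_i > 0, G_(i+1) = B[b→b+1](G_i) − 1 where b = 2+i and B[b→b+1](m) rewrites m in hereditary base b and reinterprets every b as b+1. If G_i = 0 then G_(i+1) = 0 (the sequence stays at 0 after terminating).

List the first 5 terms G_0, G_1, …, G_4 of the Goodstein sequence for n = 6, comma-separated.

i=0: 6 = 2^2 + 2 (b=2); 2→3: 3^3 + 3 = 30; 30−1 = 29
i=1: 29 = 3^3 + 2 (b=3); 3→4: 4^4 + 2 = 258; 258−1 = 257
i=2: 257 = 4^4 + 1 (b=4); 4→5: 5^5 + 1 = 3126; 3126−1 = 3125
i=3: 3125 = 5^5 (b=5); 5→6: 6^6 = 46656; 46656−1 = 46655

6, 29, 257, 3125, 46655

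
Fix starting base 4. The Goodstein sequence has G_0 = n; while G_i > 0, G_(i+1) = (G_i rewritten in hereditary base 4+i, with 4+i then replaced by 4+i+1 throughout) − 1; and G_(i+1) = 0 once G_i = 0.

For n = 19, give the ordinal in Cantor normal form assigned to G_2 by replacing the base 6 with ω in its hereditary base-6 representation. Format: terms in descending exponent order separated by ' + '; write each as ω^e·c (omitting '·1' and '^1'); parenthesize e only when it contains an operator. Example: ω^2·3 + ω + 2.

ω^2 + 1

19 —HB4→ 4^2 + 3 —bump→ 5^2 + 3 = 28 —(−1)→ 27
27 —HB5→ 5^2 + 2 —bump→ 6^2 + 2 = 38 —(−1)→ 37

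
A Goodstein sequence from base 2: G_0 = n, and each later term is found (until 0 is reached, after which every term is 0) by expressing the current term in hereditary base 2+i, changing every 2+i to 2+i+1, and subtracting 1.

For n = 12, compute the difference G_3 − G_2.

step 0: 12 = 2^(2 + 1) + 2^2; sub 3 for 2: 3^(3 + 1) + 3^3; = 108; G_1 = 108−1 = 107
step 1: 107 = 3^(3 + 1) + 2·3^2 + 2·3 + 2; sub 4 for 3: 4^(4 + 1) + 2·4^2 + 2·4 + 2; = 1066; G_2 = 1066−1 = 1065
step 2: 1065 = 4^(4 + 1) + 2·4^2 + 2·4 + 1; sub 5 for 4: 5^(5 + 1) + 2·5^2 + 2·5 + 1; = 15686; G_3 = 15686−1 = 15685

14620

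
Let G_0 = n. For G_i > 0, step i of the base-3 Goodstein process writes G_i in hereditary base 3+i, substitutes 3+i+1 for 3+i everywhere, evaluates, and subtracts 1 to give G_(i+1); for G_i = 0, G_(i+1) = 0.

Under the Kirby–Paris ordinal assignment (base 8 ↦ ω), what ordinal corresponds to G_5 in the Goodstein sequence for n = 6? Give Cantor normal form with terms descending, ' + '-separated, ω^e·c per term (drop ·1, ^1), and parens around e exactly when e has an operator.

base 3: 6 = 2·3; at 4: 2·4 = 8; next = 7
base 4: 7 = 4 + 3; at 5: 5 + 3 = 8; next = 7
base 5: 7 = 5 + 2; at 6: 6 + 2 = 8; next = 7
base 6: 7 = 6 + 1; at 7: 7 + 1 = 8; next = 7
base 7: 7 = 7; at 8: 8 = 8; next = 7
base 8: 7 = 7; at 9: 7 = 7; next = 6

7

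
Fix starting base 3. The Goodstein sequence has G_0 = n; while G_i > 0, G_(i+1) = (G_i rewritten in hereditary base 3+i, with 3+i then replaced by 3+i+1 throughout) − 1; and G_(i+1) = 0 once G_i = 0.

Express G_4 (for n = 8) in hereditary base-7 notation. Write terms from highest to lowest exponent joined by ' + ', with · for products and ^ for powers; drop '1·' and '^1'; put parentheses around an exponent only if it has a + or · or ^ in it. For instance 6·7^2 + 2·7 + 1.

7 + 4

step 0: 8 = 2·3 + 2; sub 4 for 3: 2·4 + 2; = 10; G_1 = 10−1 = 9
step 1: 9 = 2·4 + 1; sub 5 for 4: 2·5 + 1; = 11; G_2 = 11−1 = 10
step 2: 10 = 2·5; sub 6 for 5: 2·6; = 12; G_3 = 12−1 = 11
step 3: 11 = 6 + 5; sub 7 for 6: 7 + 5; = 12; G_4 = 12−1 = 11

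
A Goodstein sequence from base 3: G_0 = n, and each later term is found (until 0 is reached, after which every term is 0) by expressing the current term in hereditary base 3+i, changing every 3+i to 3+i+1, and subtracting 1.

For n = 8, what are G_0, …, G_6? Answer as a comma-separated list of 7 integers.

8, 9, 10, 11, 11, 11, 11

base 3: 8 = 2·3 + 2; at 4: 2·4 + 2 = 10; next = 9
base 4: 9 = 2·4 + 1; at 5: 2·5 + 1 = 11; next = 10
base 5: 10 = 2·5; at 6: 2·6 = 12; next = 11
base 6: 11 = 6 + 5; at 7: 7 + 5 = 12; next = 11
base 7: 11 = 7 + 4; at 8: 8 + 4 = 12; next = 11
base 8: 11 = 8 + 3; at 9: 9 + 3 = 12; next = 11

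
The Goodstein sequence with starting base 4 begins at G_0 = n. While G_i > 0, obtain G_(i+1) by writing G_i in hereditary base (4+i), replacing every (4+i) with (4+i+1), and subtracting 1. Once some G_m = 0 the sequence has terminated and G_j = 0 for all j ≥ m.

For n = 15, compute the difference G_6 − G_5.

[0] 15 ≡ 3·4 + 3 (base 4). Lift 5: 18. −1: 17.
[1] 17 ≡ 3·5 + 2 (base 5). Lift 6: 20. −1: 19.
[2] 19 ≡ 3·6 + 1 (base 6). Lift 7: 22. −1: 21.
[3] 21 ≡ 3·7 (base 7). Lift 8: 24. −1: 23.
[4] 23 ≡ 2·8 + 7 (base 8). Lift 9: 25. −1: 24.
[5] 24 ≡ 2·9 + 6 (base 9). Lift 10: 26. −1: 25.

1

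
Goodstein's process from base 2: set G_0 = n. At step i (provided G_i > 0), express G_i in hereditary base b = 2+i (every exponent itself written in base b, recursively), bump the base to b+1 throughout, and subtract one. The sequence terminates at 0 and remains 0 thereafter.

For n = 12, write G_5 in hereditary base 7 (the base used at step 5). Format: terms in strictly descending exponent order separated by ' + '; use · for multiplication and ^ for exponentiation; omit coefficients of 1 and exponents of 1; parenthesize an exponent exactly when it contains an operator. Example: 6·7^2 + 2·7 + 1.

7^(7 + 1) + 2·7^2 + 7 + 4

i=0: 12 = 2^(2 + 1) + 2^2 (b=2); 2→3: 3^(3 + 1) + 3^3 = 108; 108−1 = 107
i=1: 107 = 3^(3 + 1) + 2·3^2 + 2·3 + 2 (b=3); 3→4: 4^(4 + 1) + 2·4^2 + 2·4 + 2 = 1066; 1066−1 = 1065
i=2: 1065 = 4^(4 + 1) + 2·4^2 + 2·4 + 1 (b=4); 4→5: 5^(5 + 1) + 2·5^2 + 2·5 + 1 = 15686; 15686−1 = 15685
i=3: 15685 = 5^(5 + 1) + 2·5^2 + 2·5 (b=5); 5→6: 6^(6 + 1) + 2·6^2 + 2·6 = 280020; 280020−1 = 280019
i=4: 280019 = 6^(6 + 1) + 2·6^2 + 6 + 5 (b=6); 6→7: 7^(7 + 1) + 2·7^2 + 7 + 5 = 5764911; 5764911−1 = 5764910
i=5: 5764910 = 7^(7 + 1) + 2·7^2 + 7 + 4 (b=7); 7→8: 8^(8 + 1) + 2·8^2 + 8 + 4 = 134217868; 134217868−1 = 134217867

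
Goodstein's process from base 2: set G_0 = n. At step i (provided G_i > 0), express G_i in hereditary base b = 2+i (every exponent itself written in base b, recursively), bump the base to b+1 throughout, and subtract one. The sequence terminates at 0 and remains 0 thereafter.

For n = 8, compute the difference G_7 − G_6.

741286580

G_0 = 8. HB_2(8) = 2^(2 + 1). Bump = 81. G_1 = 80.
G_1 = 80. HB_3(80) = 2·3^3 + 2·3^2 + 2·3 + 2. Bump = 554. G_2 = 553.
G_2 = 553. HB_4(553) = 2·4^4 + 2·4^2 + 2·4 + 1. Bump = 6311. G_3 = 6310.
G_3 = 6310. HB_5(6310) = 2·5^5 + 2·5^2 + 2·5. Bump = 93396. G_4 = 93395.
G_4 = 93395. HB_6(93395) = 2·6^6 + 2·6^2 + 6 + 5. Bump = 1647196. G_5 = 1647195.
G_5 = 1647195. HB_7(1647195) = 2·7^7 + 2·7^2 + 7 + 4. Bump = 33554572. G_6 = 33554571.
G_6 = 33554571. HB_8(33554571) = 2·8^8 + 2·8^2 + 8 + 3. Bump = 774841152. G_7 = 774841151.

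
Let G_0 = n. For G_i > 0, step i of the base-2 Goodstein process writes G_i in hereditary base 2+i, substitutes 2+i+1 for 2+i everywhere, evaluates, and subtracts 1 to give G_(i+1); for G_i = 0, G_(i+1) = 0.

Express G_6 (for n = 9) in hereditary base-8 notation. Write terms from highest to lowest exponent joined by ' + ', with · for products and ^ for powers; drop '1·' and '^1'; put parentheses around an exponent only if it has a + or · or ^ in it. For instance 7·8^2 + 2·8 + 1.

9 —HB2→ 2^(2 + 1) + 1 —bump→ 3^(3 + 1) + 1 = 82 —(−1)→ 81
81 —HB3→ 3^(3 + 1) —bump→ 4^(4 + 1) = 1024 —(−1)→ 1023
1023 —HB4→ 3·4^4 + 3·4^3 + 3·4^2 + 3·4 + 3 —bump→ 3·5^5 + 3·5^3 + 3·5^2 + 3·5 + 3 = 9843 —(−1)→ 9842
9842 —HB5→ 3·5^5 + 3·5^3 + 3·5^2 + 3·5 + 2 —bump→ 3·6^6 + 3·6^3 + 3·6^2 + 3·6 + 2 = 140744 —(−1)→ 140743
140743 —HB6→ 3·6^6 + 3·6^3 + 3·6^2 + 3·6 + 1 —bump→ 3·7^7 + 3·7^3 + 3·7^2 + 3·7 + 1 = 2471827 —(−1)→ 2471826
2471826 —HB7→ 3·7^7 + 3·7^3 + 3·7^2 + 3·7 —bump→ 3·8^8 + 3·8^3 + 3·8^2 + 3·8 = 50333400 —(−1)→ 50333399

3·8^8 + 3·8^3 + 3·8^2 + 2·8 + 7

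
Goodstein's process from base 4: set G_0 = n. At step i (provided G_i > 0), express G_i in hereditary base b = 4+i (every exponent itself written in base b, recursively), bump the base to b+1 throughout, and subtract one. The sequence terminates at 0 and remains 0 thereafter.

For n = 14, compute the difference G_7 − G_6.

1

step 0: 14 = 3·4 + 2; sub 5 for 4: 3·5 + 2; = 17; G_1 = 17−1 = 16
step 1: 16 = 3·5 + 1; sub 6 for 5: 3·6 + 1; = 19; G_2 = 19−1 = 18
step 2: 18 = 3·6; sub 7 for 6: 3·7; = 21; G_3 = 21−1 = 20
step 3: 20 = 2·7 + 6; sub 8 for 7: 2·8 + 6; = 22; G_4 = 22−1 = 21
step 4: 21 = 2·8 + 5; sub 9 for 8: 2·9 + 5; = 23; G_5 = 23−1 = 22
step 5: 22 = 2·9 + 4; sub 10 for 9: 2·10 + 4; = 24; G_6 = 24−1 = 23
step 6: 23 = 2·10 + 3; sub 11 for 10: 2·11 + 3; = 25; G_7 = 25−1 = 24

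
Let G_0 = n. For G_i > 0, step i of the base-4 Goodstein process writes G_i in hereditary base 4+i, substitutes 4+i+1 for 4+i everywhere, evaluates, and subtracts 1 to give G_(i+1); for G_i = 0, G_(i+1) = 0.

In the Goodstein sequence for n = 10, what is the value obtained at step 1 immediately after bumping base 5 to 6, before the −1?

10 —HB4→ 2·4 + 2 —bump→ 2·5 + 2 = 12 —(−1)→ 11
11 —HB5→ 2·5 + 1 —bump→ 2·6 + 1 = 13 —(−1)→ 12

13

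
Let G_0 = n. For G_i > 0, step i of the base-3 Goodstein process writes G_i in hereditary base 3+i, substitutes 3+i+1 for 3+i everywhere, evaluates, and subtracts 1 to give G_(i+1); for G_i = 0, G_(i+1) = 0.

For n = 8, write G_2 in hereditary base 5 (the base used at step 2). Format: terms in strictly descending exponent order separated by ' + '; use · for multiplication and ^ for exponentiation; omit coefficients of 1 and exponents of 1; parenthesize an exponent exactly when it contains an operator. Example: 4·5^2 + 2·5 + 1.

2·5

(0) 8|_3 = 2·3 + 2 ↦ 2·4 + 2|_4 = 10 ⇒ 9
(1) 9|_4 = 2·4 + 1 ↦ 2·5 + 1|_5 = 11 ⇒ 10
(2) 10|_5 = 2·5 ↦ 2·6|_6 = 12 ⇒ 11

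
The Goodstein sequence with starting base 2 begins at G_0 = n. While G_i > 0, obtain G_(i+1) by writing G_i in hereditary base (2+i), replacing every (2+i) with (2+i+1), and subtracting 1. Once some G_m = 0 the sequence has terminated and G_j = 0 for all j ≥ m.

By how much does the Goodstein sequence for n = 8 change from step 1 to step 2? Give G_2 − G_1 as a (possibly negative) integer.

i=0: 8 = 2^(2 + 1) (b=2); 2→3: 3^(3 + 1) = 81; 81−1 = 80
i=1: 80 = 2·3^3 + 2·3^2 + 2·3 + 2 (b=3); 3→4: 2·4^4 + 2·4^2 + 2·4 + 2 = 554; 554−1 = 553

473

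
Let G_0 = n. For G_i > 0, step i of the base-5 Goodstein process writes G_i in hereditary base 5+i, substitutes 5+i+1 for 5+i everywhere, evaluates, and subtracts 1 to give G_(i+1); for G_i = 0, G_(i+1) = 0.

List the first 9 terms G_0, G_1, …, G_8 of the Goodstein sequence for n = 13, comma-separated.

G_0=13  [base 5] 2·5 + 3  →[5↦6]→  2·6 + 3 = 15  −1 ⇒ G_1=14
G_1=14  [base 6] 2·6 + 2  →[6↦7]→  2·7 + 2 = 16  −1 ⇒ G_2=15
G_2=15  [base 7] 2·7 + 1  →[7↦8]→  2·8 + 1 = 17  −1 ⇒ G_3=16
G_3=16  [base 8] 2·8  →[8↦9]→  2·9 = 18  −1 ⇒ G_4=17
G_4=17  [base 9] 9 + 8  →[9↦10]→  10 + 8 = 18  −1 ⇒ G_5=17
G_5=17  [base 10] 10 + 7  →[10↦11]→  11 + 7 = 18  −1 ⇒ G_6=17
G_6=17  [base 11] 11 + 6  →[11↦12]→  12 + 6 = 18  −1 ⇒ G_7=17
G_7=17  [base 12] 12 + 5  →[12↦13]→  13 + 5 = 18  −1 ⇒ G_8=17

13, 14, 15, 16, 17, 17, 17, 17, 17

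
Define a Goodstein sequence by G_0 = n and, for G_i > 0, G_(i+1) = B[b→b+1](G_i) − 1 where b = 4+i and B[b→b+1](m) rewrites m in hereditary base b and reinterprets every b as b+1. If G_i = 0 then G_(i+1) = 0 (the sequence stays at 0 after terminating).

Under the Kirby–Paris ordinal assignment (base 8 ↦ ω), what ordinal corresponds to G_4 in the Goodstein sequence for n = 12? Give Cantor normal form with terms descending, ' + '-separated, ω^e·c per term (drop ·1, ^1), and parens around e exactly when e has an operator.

step 0: 12 = 3·4; sub 5 for 4: 3·5; = 15; G_1 = 15−1 = 14
step 1: 14 = 2·5 + 4; sub 6 for 5: 2·6 + 4; = 16; G_2 = 16−1 = 15
step 2: 15 = 2·6 + 3; sub 7 for 6: 2·7 + 3; = 17; G_3 = 17−1 = 16
step 3: 16 = 2·7 + 2; sub 8 for 7: 2·8 + 2; = 18; G_4 = 18−1 = 17
step 4: 17 = 2·8 + 1; sub 9 for 8: 2·9 + 1; = 19; G_5 = 19−1 = 18

ω·2 + 1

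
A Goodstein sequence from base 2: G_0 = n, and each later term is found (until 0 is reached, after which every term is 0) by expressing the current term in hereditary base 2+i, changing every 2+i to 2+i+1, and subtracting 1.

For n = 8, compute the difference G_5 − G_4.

step 0: 8 = 2^(2 + 1); sub 3 for 2: 3^(3 + 1); = 81; G_1 = 81−1 = 80
step 1: 80 = 2·3^3 + 2·3^2 + 2·3 + 2; sub 4 for 3: 2·4^4 + 2·4^2 + 2·4 + 2; = 554; G_2 = 554−1 = 553
step 2: 553 = 2·4^4 + 2·4^2 + 2·4 + 1; sub 5 for 4: 2·5^5 + 2·5^2 + 2·5 + 1; = 6311; G_3 = 6311−1 = 6310
step 3: 6310 = 2·5^5 + 2·5^2 + 2·5; sub 6 for 5: 2·6^6 + 2·6^2 + 2·6; = 93396; G_4 = 93396−1 = 93395
step 4: 93395 = 2·6^6 + 2·6^2 + 6 + 5; sub 7 for 6: 2·7^7 + 2·7^2 + 7 + 5; = 1647196; G_5 = 1647196−1 = 1647195

1553800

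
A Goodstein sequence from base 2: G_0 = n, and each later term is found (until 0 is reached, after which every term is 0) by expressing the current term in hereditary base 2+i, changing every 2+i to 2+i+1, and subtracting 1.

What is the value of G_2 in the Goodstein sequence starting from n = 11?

1027

step 0: 11 = 2^(2 + 1) + 2 + 1; sub 3 for 2: 3^(3 + 1) + 3 + 1; = 85; G_1 = 85−1 = 84
step 1: 84 = 3^(3 + 1) + 3; sub 4 for 3: 4^(4 + 1) + 4; = 1028; G_2 = 1028−1 = 1027
step 2: 1027 = 4^(4 + 1) + 3; sub 5 for 4: 5^(5 + 1) + 3; = 15628; G_3 = 15628−1 = 15627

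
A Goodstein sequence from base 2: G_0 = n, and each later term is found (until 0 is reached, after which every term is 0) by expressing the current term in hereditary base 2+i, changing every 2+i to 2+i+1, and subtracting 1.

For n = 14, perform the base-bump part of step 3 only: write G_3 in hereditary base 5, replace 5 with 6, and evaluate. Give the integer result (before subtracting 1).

step 0: 14 = 2^(2 + 1) + 2^2 + 2; sub 3 for 2: 3^(3 + 1) + 3^3 + 3; = 111; G_1 = 111−1 = 110
step 1: 110 = 3^(3 + 1) + 3^3 + 2; sub 4 for 3: 4^(4 + 1) + 4^4 + 2; = 1282; G_2 = 1282−1 = 1281
step 2: 1281 = 4^(4 + 1) + 4^4 + 1; sub 5 for 4: 5^(5 + 1) + 5^5 + 1; = 18751; G_3 = 18751−1 = 18750
step 3: 18750 = 5^(5 + 1) + 5^5; sub 6 for 5: 6^(6 + 1) + 6^6; = 326592; G_4 = 326592−1 = 326591

326592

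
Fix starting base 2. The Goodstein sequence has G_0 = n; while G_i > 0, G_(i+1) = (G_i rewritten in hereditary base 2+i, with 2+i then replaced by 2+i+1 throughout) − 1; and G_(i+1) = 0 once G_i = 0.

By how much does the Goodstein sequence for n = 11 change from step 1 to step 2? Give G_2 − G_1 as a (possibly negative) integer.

943

G_0 = 11. HB_2(11) = 2^(2 + 1) + 2 + 1. Bump = 85. G_1 = 84.
G_1 = 84. HB_3(84) = 3^(3 + 1) + 3. Bump = 1028. G_2 = 1027.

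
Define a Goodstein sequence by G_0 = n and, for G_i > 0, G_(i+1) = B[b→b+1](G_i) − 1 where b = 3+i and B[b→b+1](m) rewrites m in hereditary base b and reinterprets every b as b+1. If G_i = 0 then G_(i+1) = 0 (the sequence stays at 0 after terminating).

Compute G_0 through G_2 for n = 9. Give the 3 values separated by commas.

(0) 9|_3 = 3^2 ↦ 4^2|_4 = 16 ⇒ 15
(1) 15|_4 = 3·4 + 3 ↦ 3·5 + 3|_5 = 18 ⇒ 17

9, 15, 17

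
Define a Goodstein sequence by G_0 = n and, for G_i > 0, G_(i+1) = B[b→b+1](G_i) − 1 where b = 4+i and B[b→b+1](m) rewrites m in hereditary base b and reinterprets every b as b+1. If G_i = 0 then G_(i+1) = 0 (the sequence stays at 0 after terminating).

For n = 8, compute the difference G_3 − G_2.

base 4: 8 = 2·4; at 5: 2·5 = 10; next = 9
base 5: 9 = 5 + 4; at 6: 6 + 4 = 10; next = 9
base 6: 9 = 6 + 3; at 7: 7 + 3 = 10; next = 9

0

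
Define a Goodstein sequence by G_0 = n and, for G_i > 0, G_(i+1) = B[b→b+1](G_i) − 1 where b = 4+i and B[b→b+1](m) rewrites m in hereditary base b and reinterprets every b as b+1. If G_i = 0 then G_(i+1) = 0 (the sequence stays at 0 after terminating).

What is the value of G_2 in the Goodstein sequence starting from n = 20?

39

base 4: 20 = 4^2 + 4; at 5: 5^2 + 5 = 30; next = 29
base 5: 29 = 5^2 + 4; at 6: 6^2 + 4 = 40; next = 39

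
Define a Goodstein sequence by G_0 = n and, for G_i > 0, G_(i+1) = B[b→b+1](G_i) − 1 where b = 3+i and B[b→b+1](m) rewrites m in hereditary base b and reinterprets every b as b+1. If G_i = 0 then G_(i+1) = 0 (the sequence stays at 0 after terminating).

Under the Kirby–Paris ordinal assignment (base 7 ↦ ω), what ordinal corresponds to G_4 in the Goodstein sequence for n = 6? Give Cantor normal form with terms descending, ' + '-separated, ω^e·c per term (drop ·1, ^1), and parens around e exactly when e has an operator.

ω

(0) 6|_3 = 2·3 ↦ 2·4|_4 = 8 ⇒ 7
(1) 7|_4 = 4 + 3 ↦ 5 + 3|_5 = 8 ⇒ 7
(2) 7|_5 = 5 + 2 ↦ 6 + 2|_6 = 8 ⇒ 7
(3) 7|_6 = 6 + 1 ↦ 7 + 1|_7 = 8 ⇒ 7
(4) 7|_7 = 7 ↦ 8|_8 = 8 ⇒ 7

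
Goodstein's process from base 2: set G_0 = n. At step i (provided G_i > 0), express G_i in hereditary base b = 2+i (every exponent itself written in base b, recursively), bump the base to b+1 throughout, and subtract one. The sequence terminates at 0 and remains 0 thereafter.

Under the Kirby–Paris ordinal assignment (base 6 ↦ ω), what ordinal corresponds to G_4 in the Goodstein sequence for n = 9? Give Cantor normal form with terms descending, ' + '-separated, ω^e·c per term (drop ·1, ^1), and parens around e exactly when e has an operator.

ω^ω·3 + ω^3·3 + ω^2·3 + ω·3 + 1

(0) 9|_2 = 2^(2 + 1) + 1 ↦ 3^(3 + 1) + 1|_3 = 82 ⇒ 81
(1) 81|_3 = 3^(3 + 1) ↦ 4^(4 + 1)|_4 = 1024 ⇒ 1023
(2) 1023|_4 = 3·4^4 + 3·4^3 + 3·4^2 + 3·4 + 3 ↦ 3·5^5 + 3·5^3 + 3·5^2 + 3·5 + 3|_5 = 9843 ⇒ 9842
(3) 9842|_5 = 3·5^5 + 3·5^3 + 3·5^2 + 3·5 + 2 ↦ 3·6^6 + 3·6^3 + 3·6^2 + 3·6 + 2|_6 = 140744 ⇒ 140743
(4) 140743|_6 = 3·6^6 + 3·6^3 + 3·6^2 + 3·6 + 1 ↦ 3·7^7 + 3·7^3 + 3·7^2 + 3·7 + 1|_7 = 2471827 ⇒ 2471826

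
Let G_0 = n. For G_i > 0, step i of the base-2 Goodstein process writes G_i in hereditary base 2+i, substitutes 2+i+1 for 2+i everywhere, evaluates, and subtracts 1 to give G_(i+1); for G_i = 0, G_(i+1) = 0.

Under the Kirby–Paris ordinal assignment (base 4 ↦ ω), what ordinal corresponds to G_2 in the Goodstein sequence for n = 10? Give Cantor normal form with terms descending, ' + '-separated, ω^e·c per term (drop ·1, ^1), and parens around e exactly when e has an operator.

i=0: 10 = 2^(2 + 1) + 2 (b=2); 2→3: 3^(3 + 1) + 3 = 84; 84−1 = 83
i=1: 83 = 3^(3 + 1) + 2 (b=3); 3→4: 4^(4 + 1) + 2 = 1026; 1026−1 = 1025
i=2: 1025 = 4^(4 + 1) + 1 (b=4); 4→5: 5^(5 + 1) + 1 = 15626; 15626−1 = 15625

ω^(ω + 1) + 1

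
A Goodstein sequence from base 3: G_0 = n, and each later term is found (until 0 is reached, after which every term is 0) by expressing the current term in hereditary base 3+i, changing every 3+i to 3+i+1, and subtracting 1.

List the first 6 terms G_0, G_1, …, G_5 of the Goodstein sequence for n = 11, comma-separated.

11, 17, 25, 35, 39, 43

step 0: 11 = 3^2 + 2; sub 4 for 3: 4^2 + 2; = 18; G_1 = 18−1 = 17
step 1: 17 = 4^2 + 1; sub 5 for 4: 5^2 + 1; = 26; G_2 = 26−1 = 25
step 2: 25 = 5^2; sub 6 for 5: 6^2; = 36; G_3 = 36−1 = 35
step 3: 35 = 5·6 + 5; sub 7 for 6: 5·7 + 5; = 40; G_4 = 40−1 = 39
step 4: 39 = 5·7 + 4; sub 8 for 7: 5·8 + 4; = 44; G_5 = 44−1 = 43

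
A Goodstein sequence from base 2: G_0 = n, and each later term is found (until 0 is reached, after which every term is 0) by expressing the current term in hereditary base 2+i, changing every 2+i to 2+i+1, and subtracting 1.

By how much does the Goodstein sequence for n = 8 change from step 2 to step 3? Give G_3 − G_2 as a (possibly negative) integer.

(0) 8|_2 = 2^(2 + 1) ↦ 3^(3 + 1)|_3 = 81 ⇒ 80
(1) 80|_3 = 2·3^3 + 2·3^2 + 2·3 + 2 ↦ 2·4^4 + 2·4^2 + 2·4 + 2|_4 = 554 ⇒ 553
(2) 553|_4 = 2·4^4 + 2·4^2 + 2·4 + 1 ↦ 2·5^5 + 2·5^2 + 2·5 + 1|_5 = 6311 ⇒ 6310

5757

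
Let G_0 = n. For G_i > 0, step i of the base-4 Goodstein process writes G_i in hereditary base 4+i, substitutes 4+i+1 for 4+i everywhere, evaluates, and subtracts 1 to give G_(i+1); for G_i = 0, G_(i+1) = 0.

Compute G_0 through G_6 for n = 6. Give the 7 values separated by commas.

[0] 6 ≡ 4 + 2 (base 4). Lift 5: 7. −1: 6.
[1] 6 ≡ 5 + 1 (base 5). Lift 6: 7. −1: 6.
[2] 6 ≡ 6 (base 6). Lift 7: 7. −1: 6.
[3] 6 ≡ 6 (base 7). Lift 8: 6. −1: 5.
[4] 5 ≡ 5 (base 8). Lift 9: 5. −1: 4.
[5] 4 ≡ 4 (base 9). Lift 10: 4. −1: 3.

6, 6, 6, 6, 5, 4, 3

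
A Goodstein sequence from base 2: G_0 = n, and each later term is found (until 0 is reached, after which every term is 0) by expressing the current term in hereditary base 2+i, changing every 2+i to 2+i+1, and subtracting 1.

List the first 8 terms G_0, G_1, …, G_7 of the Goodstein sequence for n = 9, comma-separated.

step 0: 9 = 2^(2 + 1) + 1; sub 3 for 2: 3^(3 + 1) + 1; = 82; G_1 = 82−1 = 81
step 1: 81 = 3^(3 + 1); sub 4 for 3: 4^(4 + 1); = 1024; G_2 = 1024−1 = 1023
step 2: 1023 = 3·4^4 + 3·4^3 + 3·4^2 + 3·4 + 3; sub 5 for 4: 3·5^5 + 3·5^3 + 3·5^2 + 3·5 + 3; = 9843; G_3 = 9843−1 = 9842
step 3: 9842 = 3·5^5 + 3·5^3 + 3·5^2 + 3·5 + 2; sub 6 for 5: 3·6^6 + 3·6^3 + 3·6^2 + 3·6 + 2; = 140744; G_4 = 140744−1 = 140743
step 4: 140743 = 3·6^6 + 3·6^3 + 3·6^2 + 3·6 + 1; sub 7 for 6: 3·7^7 + 3·7^3 + 3·7^2 + 3·7 + 1; = 2471827; G_5 = 2471827−1 = 2471826
step 5: 2471826 = 3·7^7 + 3·7^3 + 3·7^2 + 3·7; sub 8 for 7: 3·8^8 + 3·8^3 + 3·8^2 + 3·8; = 50333400; G_6 = 50333400−1 = 50333399
step 6: 50333399 = 3·8^8 + 3·8^3 + 3·8^2 + 2·8 + 7; sub 9 for 8: 3·9^9 + 3·9^3 + 3·9^2 + 2·9 + 7; = 1162263922; G_7 = 1162263922−1 = 1162263921

9, 81, 1023, 9842, 140743, 2471826, 50333399, 1162263921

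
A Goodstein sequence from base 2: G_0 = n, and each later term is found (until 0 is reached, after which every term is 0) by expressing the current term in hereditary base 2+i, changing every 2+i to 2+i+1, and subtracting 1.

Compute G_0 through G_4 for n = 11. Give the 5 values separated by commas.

11, 84, 1027, 15627, 279937

base 2: 11 = 2^(2 + 1) + 2 + 1; at 3: 3^(3 + 1) + 3 + 1 = 85; next = 84
base 3: 84 = 3^(3 + 1) + 3; at 4: 4^(4 + 1) + 4 = 1028; next = 1027
base 4: 1027 = 4^(4 + 1) + 3; at 5: 5^(5 + 1) + 3 = 15628; next = 15627
base 5: 15627 = 5^(5 + 1) + 2; at 6: 6^(6 + 1) + 2 = 279938; next = 279937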